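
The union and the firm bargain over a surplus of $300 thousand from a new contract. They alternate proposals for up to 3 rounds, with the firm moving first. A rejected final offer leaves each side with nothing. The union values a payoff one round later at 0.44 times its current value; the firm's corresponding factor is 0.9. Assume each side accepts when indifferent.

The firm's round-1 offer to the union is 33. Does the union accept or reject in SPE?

Accept

Round 3 (the firm proposes): the union will accept anything ≥ 0, so the firm offers 0 and keeps 300.
Round 2 (the union proposes): the firm can get 300 next round, worth 0.9 × 300 = 270 now. The union offers 270 and keeps 300 − 270 = 30.
So by rejecting in round 1, the union gets 30 next round, worth 0.44 × 30 = 13.2 now.
Offer 33 ≥ 13.2, so the union accepts.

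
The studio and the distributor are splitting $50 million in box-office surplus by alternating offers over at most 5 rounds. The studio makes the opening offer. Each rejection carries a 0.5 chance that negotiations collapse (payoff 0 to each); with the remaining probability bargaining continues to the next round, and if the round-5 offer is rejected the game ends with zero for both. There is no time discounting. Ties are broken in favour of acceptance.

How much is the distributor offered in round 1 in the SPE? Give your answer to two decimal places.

By backward induction:
Round 5 (the studio proposes): the distributor will accept anything ≥ 0, so the studio offers 0 and keeps 50.
Round 4 (the distributor proposes): rejecting gives the studio an expected 0.5 × 50 = 25; the distributor offers that and keeps 25.
Round 3 (the studio proposes): rejecting gives the distributor an expected 0.5 × 25 = 12.5, so the studio offers 12.5, keeping 37.5.
Round 2 (the distributor proposes): rejecting gives the studio an expected 0.5 × 37.5 = 18.75, so the distributor offers 18.75, keeping 31.25.
Round 1 (the studio proposes): rejecting gives the distributor an expected 0.5 × 31.25 = 15.625; the studio offers that and keeps 34.375.

15.63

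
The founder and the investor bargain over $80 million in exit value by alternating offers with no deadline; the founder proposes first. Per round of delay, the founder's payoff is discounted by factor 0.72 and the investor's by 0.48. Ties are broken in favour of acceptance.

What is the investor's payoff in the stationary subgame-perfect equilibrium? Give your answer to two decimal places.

16.43

In a stationary SPE each proposer offers the other exactly their discounted continuation value.
If the founder keeps x when proposing and the investor keeps y when proposing, then x = 80 − 0.48y and y = 80 − 0.72x.
Solving: x = 80(1 − 0.48) / (1 − 0.72·0.48) = 41.6 / 0.6544 ≈ 63.5697.
The investor gets 80 − 63.5697 ≈ 16.4303.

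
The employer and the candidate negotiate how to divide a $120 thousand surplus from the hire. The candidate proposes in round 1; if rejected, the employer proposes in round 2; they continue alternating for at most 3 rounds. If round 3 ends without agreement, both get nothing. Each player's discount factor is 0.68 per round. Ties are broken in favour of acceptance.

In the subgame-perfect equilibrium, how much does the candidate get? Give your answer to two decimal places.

Round 3 (the candidate proposes): rejection yields 0 for the employer; the candidate offers 0 and keeps 120.
Round 2 (the employer proposes): the candidate can get 120 next round, worth 0.68 × 120 = 81.6 now. The employer offers 81.6 and keeps 120 − 81.6 = 38.4.
Round 1 (the candidate proposes): the employer can get 38.4 next round, worth 0.68 × 38.4 = 26.112 now; the candidate offers that and keeps 93.888.

93.89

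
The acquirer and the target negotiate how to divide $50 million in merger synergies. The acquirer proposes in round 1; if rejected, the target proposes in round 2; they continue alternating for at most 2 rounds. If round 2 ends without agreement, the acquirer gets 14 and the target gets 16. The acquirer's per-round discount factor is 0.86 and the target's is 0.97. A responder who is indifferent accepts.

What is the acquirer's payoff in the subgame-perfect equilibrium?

Round 2 (the target proposes): the acquirer gets 14 if talks fail, so the target offers 14 and keeps 36.
Round 1 (the acquirer proposes): the target can get 36 next round, worth 0.97 × 36 = 34.92 now; the acquirer offers that and keeps 15.08.

15.08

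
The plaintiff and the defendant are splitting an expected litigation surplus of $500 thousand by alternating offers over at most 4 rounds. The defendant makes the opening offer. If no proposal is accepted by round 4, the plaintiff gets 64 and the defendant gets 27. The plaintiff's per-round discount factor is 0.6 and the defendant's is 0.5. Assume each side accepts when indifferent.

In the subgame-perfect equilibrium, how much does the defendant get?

Round 4 (the plaintiff proposes): the defendant gets 27 if talks fail, so the plaintiff offers 27 and keeps 473.
Round 3 (the defendant proposes): the plaintiff can get 473 next round, worth 0.6 × 473 = 283.8 now; the defendant offers that and keeps 216.2.
Round 2 (the plaintiff proposes): the defendant can get 216.2 next round, worth 0.5 × 216.2 = 108.1 now; the plaintiff offers that and keeps 391.9.
Round 1 (the defendant proposes): the plaintiff can get 391.9 next round, worth 0.6 × 391.9 = 235.14 now; the defendant offers that and keeps 264.86.

264.86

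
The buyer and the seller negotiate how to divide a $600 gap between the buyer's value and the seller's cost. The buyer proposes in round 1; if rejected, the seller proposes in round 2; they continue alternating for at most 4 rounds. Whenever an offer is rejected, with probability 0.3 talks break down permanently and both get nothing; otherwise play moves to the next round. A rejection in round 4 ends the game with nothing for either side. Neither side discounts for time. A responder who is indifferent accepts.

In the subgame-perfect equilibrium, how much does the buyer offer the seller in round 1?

331.8

Round 4 (the seller proposes): the buyer will accept anything ≥ 0, so the seller offers 0 and keeps 600.
Round 3 (the buyer proposes): rejecting gives the seller an expected 0.7 × 600 = 420; the buyer offers that and keeps 180.
Round 2 (the seller proposes): rejecting gives the buyer an expected 0.7 × 180 = 126. The seller offers 126 and keeps 600 − 126 = 474.
Round 1 (the buyer proposes): rejecting gives the seller an expected 0.7 × 474 = 331.8; the buyer offers that and keeps 268.2.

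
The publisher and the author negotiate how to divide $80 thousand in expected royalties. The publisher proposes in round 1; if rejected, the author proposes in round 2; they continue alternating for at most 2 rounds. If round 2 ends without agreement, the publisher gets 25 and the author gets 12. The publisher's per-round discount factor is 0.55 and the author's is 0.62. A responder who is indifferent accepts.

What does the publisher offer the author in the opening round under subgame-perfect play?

34.1

Round 2 (the author proposes): the publisher gets 25 if talks fail, so the author offers 25 and keeps 55.
Round 1 (the publisher proposes): the author can get 55 next round, worth 0.62 × 55 = 34.1 now, so the publisher offers 34.1, keeping 45.9.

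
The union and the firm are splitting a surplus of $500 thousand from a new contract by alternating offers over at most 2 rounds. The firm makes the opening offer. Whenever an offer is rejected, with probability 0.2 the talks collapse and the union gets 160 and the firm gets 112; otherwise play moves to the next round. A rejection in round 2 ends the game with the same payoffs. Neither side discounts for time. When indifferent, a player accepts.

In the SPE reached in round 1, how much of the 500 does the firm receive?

157.6

Round 2 (the union proposes): the firm gets 112 if talks fail, so the union offers 112 and keeps 388.
Round 1 (the firm proposes): rejecting gives the union an expected 0.8 × 388 + 0.2 × 160 = 342.4, so the firm offers 342.4, keeping 157.6.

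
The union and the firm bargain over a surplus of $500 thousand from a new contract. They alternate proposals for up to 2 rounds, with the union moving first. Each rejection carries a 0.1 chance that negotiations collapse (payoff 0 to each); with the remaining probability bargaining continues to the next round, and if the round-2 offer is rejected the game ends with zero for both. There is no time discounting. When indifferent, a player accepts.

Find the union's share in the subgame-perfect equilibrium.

Round 2 (the firm proposes): rejection yields 0 for the union; the firm offers 0 and keeps 500.
Round 1 (the union proposes): rejecting gives the firm an expected 0.9 × 500 = 450, so the union offers 450, keeping 50.

50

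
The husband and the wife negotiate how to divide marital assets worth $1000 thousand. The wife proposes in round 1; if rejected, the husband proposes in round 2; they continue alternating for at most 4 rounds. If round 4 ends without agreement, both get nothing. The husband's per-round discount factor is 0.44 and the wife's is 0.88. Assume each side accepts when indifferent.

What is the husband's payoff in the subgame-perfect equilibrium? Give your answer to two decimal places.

Solve by backward induction from round 4.
Round 4 (the husband proposes): rejection yields 0 for the wife; the husband offers 0 and keeps 1000.
Round 3 (the wife proposes): the husband can get 1000 next round, worth 0.44 × 1000 = 440 now; the wife offers that and keeps 560.
Round 2 (the husband proposes): the wife can get 560 next round, worth 0.88 × 560 = 492.8 now, so the husband offers 492.8, keeping 507.2.
Round 1 (the wife proposes): the husband can get 507.2 next round, worth 0.44 × 507.2 = 223.168 now; the wife offers that and keeps 776.832.

223.17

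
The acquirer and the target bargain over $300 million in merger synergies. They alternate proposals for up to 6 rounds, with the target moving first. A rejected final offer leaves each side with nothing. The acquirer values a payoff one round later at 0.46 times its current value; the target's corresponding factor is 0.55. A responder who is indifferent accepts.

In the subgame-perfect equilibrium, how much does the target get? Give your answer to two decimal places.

Round 6 (the acquirer proposes): rejection yields 0 for the target; the acquirer offers 0 and keeps 300.
Round 5 (the target proposes): the acquirer can get 300 next round, worth 0.46 × 300 = 138 now, so the target offers 138, keeping 162.
Round 4 (the acquirer proposes): the target can get 162 next round, worth 0.55 × 162 = 89.1 now; the acquirer offers that and keeps 210.9.
Round 3 (the target proposes): the acquirer can get 210.9 next round, worth 0.46 × 210.9 = 97.014 now. The target offers 97.014 and keeps 300 − 97.014 = 202.986.
Round 2 (the acquirer proposes): the target can get 202.986 next round, worth 0.55 × 202.986 = 111.6423 now, so the acquirer offers 111.6423, keeping 188.3577.
Round 1 (the target proposes): the acquirer can get 188.3577 next round, worth 0.46 × 188.3577 = 86.644542 now. The target offers 86.644542 and keeps 300 − 86.644542 = 213.355458.

213.36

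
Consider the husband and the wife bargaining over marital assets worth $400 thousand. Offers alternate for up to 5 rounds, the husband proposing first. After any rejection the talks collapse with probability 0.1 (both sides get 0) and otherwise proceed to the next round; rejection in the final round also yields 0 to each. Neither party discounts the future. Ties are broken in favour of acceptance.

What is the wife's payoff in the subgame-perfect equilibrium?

By backward induction:
Round 5 (the husband proposes): rejection yields 0 for the wife; the husband offers 0 and keeps 400.
Round 4 (the wife proposes): rejecting gives the husband an expected 0.9 × 400 = 360, so the wife offers 360, keeping 40.
Round 3 (the husband proposes): rejecting gives the wife an expected 0.9 × 40 = 36; the husband offers that and keeps 364.
Round 2 (the wife proposes): rejecting gives the husband an expected 0.9 × 364 = 327.6, so the wife offers 327.6, keeping 72.4.
Round 1 (the husband proposes): rejecting gives the wife an expected 0.9 × 72.4 = 65.16. The husband offers 65.16 and keeps 400 − 65.16 = 334.84.

65.16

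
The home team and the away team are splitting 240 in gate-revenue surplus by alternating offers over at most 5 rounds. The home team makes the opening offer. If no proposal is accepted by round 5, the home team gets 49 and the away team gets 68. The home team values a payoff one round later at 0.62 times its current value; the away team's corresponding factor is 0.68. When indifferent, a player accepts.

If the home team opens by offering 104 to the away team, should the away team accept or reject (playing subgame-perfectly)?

Round 5 (the home team proposes): the away team gets 68 if talks fail, so the home team offers 68 and keeps 172.
Round 4 (the away team proposes): the home team can get 172 next round, worth 0.62 × 172 = 106.64 now; the away team offers that and keeps 133.36.
Round 3 (the home team proposes): the away team can get 133.36 next round, worth 0.68 × 133.36 = 90.6848 now, so the home team offers 90.6848, keeping 149.3152.
Round 2 (the away team proposes): the home team can get 149.3152 next round, worth 0.62 × 149.3152 = 92.575424 now, so the away team offers 92.575424, keeping 147.424576.
So by rejecting in round 1, the away team gets 147.424576 next round, worth 0.68 × 147.424576 = 100.24871168 now.
Offer 104 ≥ 100.24871168, so the away team accepts.

Accept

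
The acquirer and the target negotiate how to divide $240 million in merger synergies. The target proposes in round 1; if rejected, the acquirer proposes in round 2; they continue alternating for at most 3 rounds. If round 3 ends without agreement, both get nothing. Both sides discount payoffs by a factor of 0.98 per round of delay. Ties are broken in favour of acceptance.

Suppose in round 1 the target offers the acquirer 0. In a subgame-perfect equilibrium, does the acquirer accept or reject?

Reject

Round 3 (the target proposes): rejection yields 0 for the acquirer; the target offers 0 and keeps 240.
Round 2 (the acquirer proposes): the target can get 240 next round, worth 0.98 × 240 = 235.2 now, so the acquirer offers 235.2, keeping 4.8.
So by rejecting in round 1, the acquirer gets 4.8 next round, worth 0.98 × 4.8 = 4.704 now.
Offer 0 < 4.704, so the acquirer rejects.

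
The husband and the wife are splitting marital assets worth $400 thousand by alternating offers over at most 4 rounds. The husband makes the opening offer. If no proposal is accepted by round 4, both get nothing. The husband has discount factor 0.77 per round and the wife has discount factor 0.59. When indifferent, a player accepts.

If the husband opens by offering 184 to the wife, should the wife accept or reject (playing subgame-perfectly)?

Work out the wife's continuation value if the offer is rejected.
Round 4 (the wife proposes): the husband will accept anything ≥ 0, so the wife offers 0 and keeps 400.
Round 3 (the husband proposes): the wife can get 400 next round, worth 0.59 × 400 = 236 now. The husband offers 236 and keeps 400 − 236 = 164.
Round 2 (the wife proposes): the husband can get 164 next round, worth 0.77 × 164 = 126.28 now; the wife offers that and keeps 273.72.
So by rejecting in round 1, the wife gets 273.72 next round, worth 0.59 × 273.72 = 161.4948 now.
Offer 184 ≥ 161.4948, so the wife accepts.

Accept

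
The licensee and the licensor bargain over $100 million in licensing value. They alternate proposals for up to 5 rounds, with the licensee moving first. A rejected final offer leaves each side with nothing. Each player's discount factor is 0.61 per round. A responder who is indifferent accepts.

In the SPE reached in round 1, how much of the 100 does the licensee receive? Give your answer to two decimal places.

67.36

Round 5 (the licensee proposes): rejection yields 0 for the licensor; the licensee offers 0 and keeps 100.
Round 4 (the licensor proposes): the licensee can get 100 next round, worth 0.61 × 100 = 61 now, so the licensor offers 61, keeping 39.
Round 3 (the licensee proposes): the licensor can get 39 next round, worth 0.61 × 39 = 23.79 now; the licensee offers that and keeps 76.21.
Round 2 (the licensor proposes): the licensee can get 76.21 next round, worth 0.61 × 76.21 = 46.4881 now; the licensor offers that and keeps 53.5119.
Round 1 (the licensee proposes): the licensor can get 53.5119 next round, worth 0.61 × 53.5119 = 32.642259 now, so the licensee offers 32.642259, keeping 67.357741.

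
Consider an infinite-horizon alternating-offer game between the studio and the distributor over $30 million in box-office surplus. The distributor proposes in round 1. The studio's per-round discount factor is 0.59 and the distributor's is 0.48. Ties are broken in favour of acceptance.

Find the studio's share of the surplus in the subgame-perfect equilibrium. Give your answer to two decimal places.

12.84

In a stationary SPE each proposer offers the other exactly their discounted continuation value.
If the distributor keeps x when proposing and the studio keeps y when proposing, then x = 30 − 0.59y and y = 30 − 0.48x.
Solving: x = 30(1 − 0.59) / (1 − 0.48·0.59) = 12.3 / 0.7168 ≈ 17.1596.
The studio gets 30 − 17.1596 ≈ 12.8404.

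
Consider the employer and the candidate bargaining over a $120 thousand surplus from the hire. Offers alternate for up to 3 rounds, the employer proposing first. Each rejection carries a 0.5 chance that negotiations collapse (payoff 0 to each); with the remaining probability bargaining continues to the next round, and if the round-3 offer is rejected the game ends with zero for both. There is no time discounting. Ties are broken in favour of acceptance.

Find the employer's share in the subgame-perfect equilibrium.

90

Round 3 (the employer proposes): the candidate will accept anything ≥ 0, so the employer offers 0 and keeps 120.
Round 2 (the candidate proposes): rejecting gives the employer an expected 0.5 × 120 = 60; the candidate offers that and keeps 60.
Round 1 (the employer proposes): rejecting gives the candidate an expected 0.5 × 60 = 30, so the employer offers 30, keeping 90.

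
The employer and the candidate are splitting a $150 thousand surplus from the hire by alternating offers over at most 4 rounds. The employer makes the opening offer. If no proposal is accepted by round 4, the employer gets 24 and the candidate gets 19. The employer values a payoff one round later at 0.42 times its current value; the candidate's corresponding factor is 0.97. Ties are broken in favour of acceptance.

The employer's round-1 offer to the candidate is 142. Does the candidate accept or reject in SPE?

Round 4 (the candidate proposes): the employer gets 24 if talks fail, so the candidate offers 24 and keeps 126.
Round 3 (the employer proposes): the candidate can get 126 next round, worth 0.97 × 126 = 122.22 now, so the employer offers 122.22, keeping 27.78.
Round 2 (the candidate proposes): the employer can get 27.78 next round, worth 0.42 × 27.78 = 11.6676 now; the candidate offers that and keeps 138.3324.
So by rejecting in round 1, the candidate gets 138.3324 next round, worth 0.97 × 138.3324 = 134.182428 now.
Offer 142 ≥ 134.182428, so the candidate accepts.

Accept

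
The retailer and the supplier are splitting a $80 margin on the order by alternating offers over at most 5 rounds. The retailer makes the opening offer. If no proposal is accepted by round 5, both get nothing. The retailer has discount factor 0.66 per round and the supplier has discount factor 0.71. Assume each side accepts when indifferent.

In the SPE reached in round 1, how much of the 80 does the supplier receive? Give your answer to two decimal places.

28.36

Round 5 (the retailer proposes): rejection yields 0 for the supplier; the retailer offers 0 and keeps 80.
Round 4 (the supplier proposes): the retailer can get 80 next round, worth 0.66 × 80 = 52.8 now; the supplier offers that and keeps 27.2.
Round 3 (the retailer proposes): the supplier can get 27.2 next round, worth 0.71 × 27.2 = 19.312 now, so the retailer offers 19.312, keeping 60.688.
Round 2 (the supplier proposes): the retailer can get 60.688 next round, worth 0.66 × 60.688 = 40.05408 now, so the supplier offers 40.05408, keeping 39.94592.
Round 1 (the retailer proposes): the supplier can get 39.94592 next round, worth 0.71 × 39.94592 = 28.3616032 now. The retailer offers 28.3616032 and keeps 80 − 28.3616032 = 51.6383968.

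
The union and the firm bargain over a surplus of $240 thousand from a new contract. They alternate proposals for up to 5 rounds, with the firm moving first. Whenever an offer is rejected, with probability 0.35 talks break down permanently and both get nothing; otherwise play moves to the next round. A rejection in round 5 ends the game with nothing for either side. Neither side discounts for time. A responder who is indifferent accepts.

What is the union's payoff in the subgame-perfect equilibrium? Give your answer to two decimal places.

By backward induction:
Round 5 (the firm proposes): rejection yields 0 for the union; the firm offers 0 and keeps 240.
Round 4 (the union proposes): rejecting gives the firm an expected 0.65 × 240 = 156; the union offers that and keeps 84.
Round 3 (the firm proposes): rejecting gives the union an expected 0.65 × 84 = 54.6, so the firm offers 54.6, keeping 185.4.
Round 2 (the union proposes): rejecting gives the firm an expected 0.65 × 185.4 = 120.51; the union offers that and keeps 119.49.
Round 1 (the firm proposes): rejecting gives the union an expected 0.65 × 119.49 = 77.6685. The firm offers 77.6685 and keeps 240 − 77.6685 = 162.3315.

77.67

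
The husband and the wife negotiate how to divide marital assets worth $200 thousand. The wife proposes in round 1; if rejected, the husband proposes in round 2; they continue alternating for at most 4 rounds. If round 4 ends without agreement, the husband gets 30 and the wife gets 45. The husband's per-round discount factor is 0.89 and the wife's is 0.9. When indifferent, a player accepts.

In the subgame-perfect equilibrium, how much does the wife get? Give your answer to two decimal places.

Round 4 (the husband proposes): the wife gets 45 if talks fail, so the husband offers 45 and keeps 155.
Round 3 (the wife proposes): the husband can get 155 next round, worth 0.89 × 155 = 137.95 now; the wife offers that and keeps 62.05.
Round 2 (the husband proposes): the wife can get 62.05 next round, worth 0.9 × 62.05 = 55.845 now. The husband offers 55.845 and keeps 200 − 55.845 = 144.155.
Round 1 (the wife proposes): the husband can get 144.155 next round, worth 0.89 × 144.155 = 128.29795 now. The wife offers 128.29795 and keeps 200 − 128.29795 = 71.70205.

71.70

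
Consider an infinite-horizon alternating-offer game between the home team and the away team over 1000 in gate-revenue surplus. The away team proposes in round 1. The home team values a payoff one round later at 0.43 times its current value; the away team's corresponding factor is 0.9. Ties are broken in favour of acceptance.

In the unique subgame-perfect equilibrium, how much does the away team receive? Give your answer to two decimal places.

In a stationary SPE each proposer offers the other exactly their discounted continuation value.
If the away team keeps x when proposing and the home team keeps y when proposing, then x = 1000 − 0.43y and y = 1000 − 0.9x.
Solving: x = 1000(1 − 0.43) / (1 − 0.9·0.43) = 570 / 0.613 ≈ 929.8532.
The home team gets 1000 − 929.8532 ≈ 70.1468.

929.85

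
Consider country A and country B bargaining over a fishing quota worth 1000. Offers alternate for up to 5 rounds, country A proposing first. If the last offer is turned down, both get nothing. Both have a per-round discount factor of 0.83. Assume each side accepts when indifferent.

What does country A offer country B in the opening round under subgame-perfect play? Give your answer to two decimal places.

238.30

Round 5 (country A proposes): rejection yields 0 for country B; country A offers 0 and keeps 1000.
Round 4 (country B proposes): country A can get 1000 next round, worth 0.83 × 1000 = 830 now. Country B offers 830 and keeps 1000 − 830 = 170.
Round 3 (country A proposes): country B can get 170 next round, worth 0.83 × 170 = 141.1 now, so country A offers 141.1, keeping 858.9.
Round 2 (country B proposes): country A can get 858.9 next round, worth 0.83 × 858.9 = 712.887 now. Country B offers 712.887 and keeps 1000 − 712.887 = 287.113.
Round 1 (country A proposes): country B can get 287.113 next round, worth 0.83 × 287.113 = 238.30379 now; country A offers that and keeps 761.69621.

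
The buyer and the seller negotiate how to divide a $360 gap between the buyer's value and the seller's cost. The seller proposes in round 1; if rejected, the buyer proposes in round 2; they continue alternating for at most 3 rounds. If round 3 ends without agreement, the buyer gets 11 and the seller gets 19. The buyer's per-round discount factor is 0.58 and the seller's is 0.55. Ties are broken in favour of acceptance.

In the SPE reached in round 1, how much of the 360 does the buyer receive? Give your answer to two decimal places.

97.47

Solve by backward induction from round 3.
Round 3 (the seller proposes): the buyer gets 11 if talks fail, so the seller offers 11 and keeps 349.
Round 2 (the buyer proposes): the seller can get 349 next round, worth 0.55 × 349 = 191.95 now, so the buyer offers 191.95, keeping 168.05.
Round 1 (the seller proposes): the buyer can get 168.05 next round, worth 0.58 × 168.05 = 97.469 now, so the seller offers 97.469, keeping 262.531.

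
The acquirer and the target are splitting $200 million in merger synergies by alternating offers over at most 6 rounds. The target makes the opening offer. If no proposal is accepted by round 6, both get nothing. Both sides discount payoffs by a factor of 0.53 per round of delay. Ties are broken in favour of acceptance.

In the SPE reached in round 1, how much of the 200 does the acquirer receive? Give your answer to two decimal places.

72.18

Round 6 (the acquirer proposes): rejection yields 0 for the target; the acquirer offers 0 and keeps 200.
Round 5 (the target proposes): the acquirer can get 200 next round, worth 0.53 × 200 = 106 now; the target offers that and keeps 94.
Round 4 (the acquirer proposes): the target can get 94 next round, worth 0.53 × 94 = 49.82 now, so the acquirer offers 49.82, keeping 150.18.
Round 3 (the target proposes): the acquirer can get 150.18 next round, worth 0.53 × 150.18 = 79.5954 now, so the target offers 79.5954, keeping 120.4046.
Round 2 (the acquirer proposes): the target can get 120.4046 next round, worth 0.53 × 120.4046 = 63.814438 now. The acquirer offers 63.814438 and keeps 200 − 63.814438 = 136.185562.
Round 1 (the target proposes): the acquirer can get 136.185562 next round, worth 0.53 × 136.185562 = 72.17834786 now; the target offers that and keeps 127.82165214.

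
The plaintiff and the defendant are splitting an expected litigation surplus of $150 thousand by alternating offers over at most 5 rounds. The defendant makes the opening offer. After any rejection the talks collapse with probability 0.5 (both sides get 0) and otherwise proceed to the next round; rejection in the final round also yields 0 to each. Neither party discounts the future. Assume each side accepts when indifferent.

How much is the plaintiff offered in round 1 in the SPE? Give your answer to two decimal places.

46.88

Round 5 (the defendant proposes): rejection yields 0 for the plaintiff; the defendant offers 0 and keeps 150.
Round 4 (the plaintiff proposes): rejecting gives the defendant an expected 0.5 × 150 = 75. The plaintiff offers 75 and keeps 150 − 75 = 75.
Round 3 (the defendant proposes): rejecting gives the plaintiff an expected 0.5 × 75 = 37.5. The defendant offers 37.5 and keeps 150 − 37.5 = 112.5.
Round 2 (the plaintiff proposes): rejecting gives the defendant an expected 0.5 × 112.5 = 56.25, so the plaintiff offers 56.25, keeping 93.75.
Round 1 (the defendant proposes): rejecting gives the plaintiff an expected 0.5 × 93.75 = 46.875. The defendant offers 46.875 and keeps 150 − 46.875 = 103.125.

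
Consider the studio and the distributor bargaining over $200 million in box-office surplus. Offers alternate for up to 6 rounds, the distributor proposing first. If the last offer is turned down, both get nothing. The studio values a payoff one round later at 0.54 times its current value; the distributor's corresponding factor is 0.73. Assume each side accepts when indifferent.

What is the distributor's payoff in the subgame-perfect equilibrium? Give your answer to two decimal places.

Round 6 (the studio proposes): rejection yields 0 for the distributor; the studio offers 0 and keeps 200.
Round 5 (the distributor proposes): the studio can get 200 next round, worth 0.54 × 200 = 108 now. The distributor offers 108 and keeps 200 − 108 = 92.
Round 4 (the studio proposes): the distributor can get 92 next round, worth 0.73 × 92 = 67.16 now; the studio offers that and keeps 132.84.
Round 3 (the distributor proposes): the studio can get 132.84 next round, worth 0.54 × 132.84 = 71.7336 now; the distributor offers that and keeps 128.2664.
Round 2 (the studio proposes): the distributor can get 128.2664 next round, worth 0.73 × 128.2664 = 93.634472 now; the studio offers that and keeps 106.365528.
Round 1 (the distributor proposes): the studio can get 106.365528 next round, worth 0.54 × 106.365528 = 57.43738512 now. The distributor offers 57.43738512 and keeps 200 − 57.43738512 = 142.56261488.

142.56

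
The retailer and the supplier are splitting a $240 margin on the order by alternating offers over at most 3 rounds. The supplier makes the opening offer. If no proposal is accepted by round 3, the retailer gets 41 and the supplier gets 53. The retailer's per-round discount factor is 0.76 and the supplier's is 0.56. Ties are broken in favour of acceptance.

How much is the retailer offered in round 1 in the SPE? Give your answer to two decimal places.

97.71

By backward induction:
Round 3 (the supplier proposes): the retailer gets 41 if talks fail, so the supplier offers 41 and keeps 199.
Round 2 (the retailer proposes): the supplier can get 199 next round, worth 0.56 × 199 = 111.44 now. The retailer offers 111.44 and keeps 240 − 111.44 = 128.56.
Round 1 (the supplier proposes): the retailer can get 128.56 next round, worth 0.76 × 128.56 = 97.7056 now. The supplier offers 97.7056 and keeps 240 − 97.7056 = 142.2944.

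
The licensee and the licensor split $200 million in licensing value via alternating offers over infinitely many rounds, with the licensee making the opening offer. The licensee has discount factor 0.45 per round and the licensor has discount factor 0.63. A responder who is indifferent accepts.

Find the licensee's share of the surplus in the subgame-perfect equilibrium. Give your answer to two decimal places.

103.28

When the licensee proposes, the licensor accepts any offer worth at least 0.63 times what the licensor would get by proposing next round; and vice versa.
This gives x = 200 − 0.63y and y = 200 − 0.45x, where x and y are each side's share when it proposes.
Hence (1 − 0.63·0.45)x = 200(1 − 0.63), i.e. 0.7165·x = 74.
x ≈ 103.2798; the licensor's share is 200 − x ≈ 96.7202.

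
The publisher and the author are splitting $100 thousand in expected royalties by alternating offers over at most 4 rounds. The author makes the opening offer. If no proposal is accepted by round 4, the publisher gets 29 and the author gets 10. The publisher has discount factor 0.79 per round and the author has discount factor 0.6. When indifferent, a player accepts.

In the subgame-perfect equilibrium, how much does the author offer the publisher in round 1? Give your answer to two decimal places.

65.30

By backward induction:
Round 4 (the publisher proposes): the author gets 10 if talks fail, so the publisher offers 10 and keeps 90.
Round 3 (the author proposes): the publisher can get 90 next round, worth 0.79 × 90 = 71.1 now; the author offers that and keeps 28.9.
Round 2 (the publisher proposes): the author can get 28.9 next round, worth 0.6 × 28.9 = 17.34 now, so the publisher offers 17.34, keeping 82.66.
Round 1 (the author proposes): the publisher can get 82.66 next round, worth 0.79 × 82.66 = 65.3014 now. The author offers 65.3014 and keeps 100 − 65.3014 = 34.6986.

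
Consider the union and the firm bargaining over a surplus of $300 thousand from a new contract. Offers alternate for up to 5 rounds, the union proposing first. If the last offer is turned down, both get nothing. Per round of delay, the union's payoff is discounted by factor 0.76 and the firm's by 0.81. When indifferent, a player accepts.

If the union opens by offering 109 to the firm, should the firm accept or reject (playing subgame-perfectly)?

Accept

Round 5 (the union proposes): the firm will accept anything ≥ 0, so the union offers 0 and keeps 300.
Round 4 (the firm proposes): the union can get 300 next round, worth 0.76 × 300 = 228 now; the firm offers that and keeps 72.
Round 3 (the union proposes): the firm can get 72 next round, worth 0.81 × 72 = 58.32 now, so the union offers 58.32, keeping 241.68.
Round 2 (the firm proposes): the union can get 241.68 next round, worth 0.76 × 241.68 = 183.6768 now. The firm offers 183.6768 and keeps 300 − 183.6768 = 116.3232.
So by rejecting in round 1, the firm gets 116.3232 next round, worth 0.81 × 116.3232 = 94.221792 now.
Offer 109 ≥ 94.221792, so the firm accepts.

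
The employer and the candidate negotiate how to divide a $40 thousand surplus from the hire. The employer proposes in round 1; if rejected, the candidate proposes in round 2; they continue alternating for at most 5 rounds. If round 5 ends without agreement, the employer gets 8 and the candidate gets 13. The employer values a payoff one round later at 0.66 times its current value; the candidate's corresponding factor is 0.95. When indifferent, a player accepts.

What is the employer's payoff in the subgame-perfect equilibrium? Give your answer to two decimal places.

13.87

Solve by backward induction from round 5.
Round 5 (the employer proposes): the candidate gets 13 if talks fail, so the employer offers 13 and keeps 27.
Round 4 (the candidate proposes): the employer can get 27 next round, worth 0.66 × 27 = 17.82 now. The candidate offers 17.82 and keeps 40 − 17.82 = 22.18.
Round 3 (the employer proposes): the candidate can get 22.18 next round, worth 0.95 × 22.18 = 21.071 now, so the employer offers 21.071, keeping 18.929.
Round 2 (the candidate proposes): the employer can get 18.929 next round, worth 0.66 × 18.929 = 12.49314 now. The candidate offers 12.49314 and keeps 40 − 12.49314 = 27.50686.
Round 1 (the employer proposes): the candidate can get 27.50686 next round, worth 0.95 × 27.50686 = 26.131517 now, so the employer offers 26.131517, keeping 13.868483.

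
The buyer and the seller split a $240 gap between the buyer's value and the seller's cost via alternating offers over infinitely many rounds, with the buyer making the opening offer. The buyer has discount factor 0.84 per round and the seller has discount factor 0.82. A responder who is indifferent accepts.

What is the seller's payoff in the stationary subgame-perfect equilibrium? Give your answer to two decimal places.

101.18

Let x be the buyer's share when the buyer proposes and y be the seller's share when the seller proposes.
The seller accepts iff offered ≥ 0.82·y, so x = 240 − 0.82y. Symmetrically y = 240 − 0.84x.
Substituting: x = 240 − 0.82(240 − 0.84x), giving x(1 − 0.84·0.82) = 240(1 − 0.82).
So x = 240 × 0.18 / 0.3112 ≈ 138.8175, and the seller receives 240 − x ≈ 101.1825.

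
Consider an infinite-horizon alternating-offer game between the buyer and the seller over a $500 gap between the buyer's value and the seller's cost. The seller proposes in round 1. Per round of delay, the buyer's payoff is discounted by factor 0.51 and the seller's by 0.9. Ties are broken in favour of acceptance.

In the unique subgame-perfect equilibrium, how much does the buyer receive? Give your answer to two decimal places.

When the seller proposes, the buyer accepts any offer worth at least 0.51 times what the buyer would get by proposing next round; and vice versa.
This gives x = 500 − 0.51y and y = 500 − 0.9x, where x and y are each side's share when it proposes.
Hence (1 − 0.51·0.9)x = 500(1 − 0.51), i.e. 0.541·x = 245.
x ≈ 452.8651; the buyer's share is 500 − x ≈ 47.1349.

47.13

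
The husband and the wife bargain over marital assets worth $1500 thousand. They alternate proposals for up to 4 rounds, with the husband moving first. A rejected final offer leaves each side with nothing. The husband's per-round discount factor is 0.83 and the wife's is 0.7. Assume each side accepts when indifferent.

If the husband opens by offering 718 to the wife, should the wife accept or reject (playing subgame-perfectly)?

Reject

Round 4 (the wife proposes): the husband will accept anything ≥ 0, so the wife offers 0 and keeps 1500.
Round 3 (the husband proposes): the wife can get 1500 next round, worth 0.7 × 1500 = 1050 now, so the husband offers 1050, keeping 450.
Round 2 (the wife proposes): the husband can get 450 next round, worth 0.83 × 450 = 373.5 now; the wife offers that and keeps 1126.5.
So by rejecting in round 1, the wife gets 1126.5 next round, worth 0.7 × 1126.5 = 788.55 now.
Offer 718 < 788.55, so the wife rejects.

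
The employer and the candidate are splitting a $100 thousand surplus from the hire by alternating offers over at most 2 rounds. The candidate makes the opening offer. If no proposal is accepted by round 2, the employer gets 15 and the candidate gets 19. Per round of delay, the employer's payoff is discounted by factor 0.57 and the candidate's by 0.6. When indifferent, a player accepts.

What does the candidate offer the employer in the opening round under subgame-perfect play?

Solve by backward induction from round 2.
Round 2 (the employer proposes): the candidate gets 19 if talks fail, so the employer offers 19 and keeps 81.
Round 1 (the candidate proposes): the employer can get 81 next round, worth 0.57 × 81 = 46.17 now; the candidate offers that and keeps 53.83.

46.17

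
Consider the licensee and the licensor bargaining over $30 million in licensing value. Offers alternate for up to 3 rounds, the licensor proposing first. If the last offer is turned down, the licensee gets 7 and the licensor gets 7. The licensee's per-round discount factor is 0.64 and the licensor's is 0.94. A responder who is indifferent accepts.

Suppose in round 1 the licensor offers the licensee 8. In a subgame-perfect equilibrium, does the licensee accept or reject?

Accept

Round 3 (the licensor proposes): the licensee gets 7 if talks fail, so the licensor offers 7 and keeps 23.
Round 2 (the licensee proposes): the licensor can get 23 next round, worth 0.94 × 23 = 21.62 now. The licensee offers 21.62 and keeps 30 − 21.62 = 8.38.
So by rejecting in round 1, the licensee gets 8.38 next round, worth 0.64 × 8.38 = 5.3632 now.
Offer 8 ≥ 5.3632, so the licensee accepts.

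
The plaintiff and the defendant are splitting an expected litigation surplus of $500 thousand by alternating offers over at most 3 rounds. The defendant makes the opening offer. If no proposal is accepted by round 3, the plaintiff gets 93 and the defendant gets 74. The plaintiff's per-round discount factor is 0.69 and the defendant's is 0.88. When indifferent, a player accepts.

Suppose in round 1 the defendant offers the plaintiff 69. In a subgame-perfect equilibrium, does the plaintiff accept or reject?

Reject

Round 3 (the defendant proposes): the plaintiff gets 93 if talks fail, so the defendant offers 93 and keeps 407.
Round 2 (the plaintiff proposes): the defendant can get 407 next round, worth 0.88 × 407 = 358.16 now, so the plaintiff offers 358.16, keeping 141.84.
So by rejecting in round 1, the plaintiff gets 141.84 next round, worth 0.69 × 141.84 = 97.8696 now.
Offer 69 < 97.8696, so the plaintiff rejects.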